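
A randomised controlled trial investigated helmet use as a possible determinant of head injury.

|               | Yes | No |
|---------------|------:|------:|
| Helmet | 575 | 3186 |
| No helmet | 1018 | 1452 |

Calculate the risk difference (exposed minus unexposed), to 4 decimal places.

Cells: a = 575, b = 3186, c = 1018, d = 1452.
Risk in exposed = 575/3761 = 0.152885; risk in unexposed = 1018/2470 = 0.412146.
Risk difference = 0.152885 − 0.412146 = -0.259261

-0.2593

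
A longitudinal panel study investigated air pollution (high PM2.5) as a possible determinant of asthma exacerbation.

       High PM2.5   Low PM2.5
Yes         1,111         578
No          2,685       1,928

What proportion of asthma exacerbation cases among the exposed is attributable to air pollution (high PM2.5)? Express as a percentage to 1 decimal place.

21.2

Reading the table with exposure as columns: a = 1111 (High PM2.5, case), b = 2685 (High PM2.5, non-case), c = 578 (Low PM2.5, case), d = 1928.
Risk in exposed = 1111/3796 = 0.29268; risk in unexposed = 578/2506 = 0.23065.
RR = 0.29268/0.23065 = 1.26894
AR% = (RR − 1)/RR × 100 = (1.26894 − 1)/1.26894 × 100 = 21.1941%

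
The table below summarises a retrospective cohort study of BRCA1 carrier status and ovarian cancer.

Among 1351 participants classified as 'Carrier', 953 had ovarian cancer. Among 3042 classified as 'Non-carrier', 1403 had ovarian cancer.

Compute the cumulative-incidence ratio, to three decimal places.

1.529

From the description: a = 953, b = 398, c = 1403, d = 1639.
Risk in exposed = 953/1351 = 0.70540; risk in unexposed = 1403/3042 = 0.46121.
RR = 0.70540 / 0.46121 = 1.52946
The risk among the exposed is 1.53 times that among the unexposed.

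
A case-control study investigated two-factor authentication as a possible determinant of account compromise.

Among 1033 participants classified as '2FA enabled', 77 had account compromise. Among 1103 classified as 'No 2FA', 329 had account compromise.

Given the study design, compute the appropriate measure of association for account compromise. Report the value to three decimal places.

From the description: a = 77, b = 956, c = 329, d = 774.
This is a case-control study: participants were sampled on outcome status, so risks in the source population cannot be estimated directly — relative risk is not valid here. The odds ratio is the appropriate measure.
OR = (a·d)/(b·c) = (77 × 774) / (956 × 329) = 59598 / 314524 = 0.18949

0.189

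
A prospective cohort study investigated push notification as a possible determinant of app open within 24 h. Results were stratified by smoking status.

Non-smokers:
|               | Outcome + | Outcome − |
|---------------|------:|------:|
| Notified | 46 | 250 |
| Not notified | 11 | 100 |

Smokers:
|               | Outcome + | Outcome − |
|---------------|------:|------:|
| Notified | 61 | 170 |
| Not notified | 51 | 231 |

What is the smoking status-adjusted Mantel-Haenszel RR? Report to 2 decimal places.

RR_MH = Σ(aᵢ·n₀ᵢ/nᵢ) / Σ(cᵢ·n₁ᵢ/nᵢ), with n₁ᵢ = aᵢ+bᵢ (exposed), n₀ᵢ = cᵢ+dᵢ (unexposed), nᵢ = n₁ᵢ+n₀ᵢ.
Stratum 1 (Non-smokers): n₁ = 296, n₀ = 111, n = 407; a·n₀/n = 46·111/407 = 12.5455; c·n₁/n = 11·296/407 = 8.0000
Stratum 2 (Smokers): n₁ = 231, n₀ = 282, n = 513; a·n₀/n = 61·282/513 = 33.5322; c·n₁/n = 51·231/513 = 22.9649
RR_MH = (12.5455 + 33.5322) / (8.0000 + 22.9649) = 46.0776 / 30.9649 = 1.48806

1.49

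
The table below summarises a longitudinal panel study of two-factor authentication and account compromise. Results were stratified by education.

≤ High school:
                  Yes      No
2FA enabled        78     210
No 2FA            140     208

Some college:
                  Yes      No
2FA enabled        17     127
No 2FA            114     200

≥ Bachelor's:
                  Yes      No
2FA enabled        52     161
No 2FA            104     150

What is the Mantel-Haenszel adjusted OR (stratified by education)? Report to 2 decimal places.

OR_MH = Σ(aᵢdᵢ/nᵢ) / Σ(bᵢcᵢ/nᵢ), where nᵢ is the stratum total.
Stratum 1 (≤ High school): n = 636; a·d/n = 78·208/636 = 25.5094; b·c/n = 210·140/636 = 46.2264
Stratum 2 (Some college): n = 458; a·d/n = 17·200/458 = 7.4236; b·c/n = 127·114/458 = 31.6114
Stratum 3 (≥ Bachelor's): n = 467; a·d/n = 52·150/467 = 16.7024; b·c/n = 161·104/467 = 35.8544
OR_MH = (25.5094 + 7.4236 + 16.7024) / (46.2264 + 31.6114 + 35.8544) = 49.6354 / 113.6922 = 0.43658

0.44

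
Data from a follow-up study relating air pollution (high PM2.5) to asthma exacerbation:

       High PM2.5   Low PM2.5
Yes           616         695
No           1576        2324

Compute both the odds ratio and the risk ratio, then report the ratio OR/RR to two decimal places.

Reading the table with exposure as columns: a = 616 (High PM2.5, case), b = 1576 (High PM2.5, non-case), c = 695 (Low PM2.5, case), d = 2324.
OR = (616·2324)/(1576·695) = 1431584/1095320 = 1.30700
Risk in exposed = 616/2192 = 0.28102; risk in unexposed = 695/3019 = 0.23021; RR = 1.22073
OR/RR = 1.30700 / 1.22073 = 1.07067
The outcome is not rare, so the OR lies further from 1 than the RR.

1.07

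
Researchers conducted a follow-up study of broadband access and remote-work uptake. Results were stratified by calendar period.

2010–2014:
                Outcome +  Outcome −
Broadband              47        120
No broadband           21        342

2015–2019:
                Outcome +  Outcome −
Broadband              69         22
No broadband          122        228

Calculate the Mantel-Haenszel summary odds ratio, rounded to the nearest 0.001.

6.088

OR_MH = Σ(aᵢdᵢ/nᵢ) / Σ(bᵢcᵢ/nᵢ), where nᵢ is the stratum total.
Stratum 1 (2010–2014): n = 530; a·d/n = 47·342/530 = 30.3283; b·c/n = 120·21/530 = 4.7547
Stratum 2 (2015–2019): n = 441; a·d/n = 69·228/441 = 35.6735; b·c/n = 22·122/441 = 6.0862
OR_MH = (30.3283 + 35.6735) / (4.7547 + 6.0862) = 66.0018 / 10.8409 = 6.08823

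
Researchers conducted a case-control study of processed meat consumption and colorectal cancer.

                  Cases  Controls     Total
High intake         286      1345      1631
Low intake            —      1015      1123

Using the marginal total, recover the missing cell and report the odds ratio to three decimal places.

1.998

The missing cell is in the unexposed row: 1123 − 1015 = 108.
So a = 286, b = 1345, c = 108, d = 1015.
OR = (a·d)/(b·c) = (286 × 1015) / (1345 × 108) = 290290 / 145260 = 1.99842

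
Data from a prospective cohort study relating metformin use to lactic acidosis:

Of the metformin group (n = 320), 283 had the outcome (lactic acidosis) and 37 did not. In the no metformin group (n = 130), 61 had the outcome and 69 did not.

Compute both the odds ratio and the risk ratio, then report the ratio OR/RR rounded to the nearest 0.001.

From the description: a = 283, b = 37, c = 61, d = 69.
OR = (283·69)/(37·61) = 19527/2257 = 8.65175
Risk in exposed = 283/320 = 0.88438; risk in unexposed = 61/130 = 0.46923; RR = 1.88473
OR/RR = 8.65175 / 1.88473 = 4.59044
The outcome is not rare, so the OR lies further from 1 than the RR.

4.590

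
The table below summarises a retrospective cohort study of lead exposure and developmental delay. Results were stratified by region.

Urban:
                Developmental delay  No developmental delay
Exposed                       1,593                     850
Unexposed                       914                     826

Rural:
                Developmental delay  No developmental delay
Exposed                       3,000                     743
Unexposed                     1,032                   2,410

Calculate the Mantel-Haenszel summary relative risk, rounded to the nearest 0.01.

RR_MH = Σ(aᵢ·n₀ᵢ/nᵢ) / Σ(cᵢ·n₁ᵢ/nᵢ), with n₁ᵢ = aᵢ+bᵢ (exposed), n₀ᵢ = cᵢ+dᵢ (unexposed), nᵢ = n₁ᵢ+n₀ᵢ.
Stratum 1 (Urban): n₁ = 2443, n₀ = 1740, n = 4183; a·n₀/n = 1593·1740/4183 = 662.6393; c·n₁/n = 914·2443/4183 = 533.8040
Stratum 2 (Rural): n₁ = 3743, n₀ = 3442, n = 7185; a·n₀/n = 3000·3442/7185 = 1437.1608; c·n₁/n = 1032·3743/7185 = 537.6167
RR_MH = (662.6393 + 1437.1608) / (533.8040 + 537.6167) = 2099.8000 / 1071.4207 = 1.95983

1.96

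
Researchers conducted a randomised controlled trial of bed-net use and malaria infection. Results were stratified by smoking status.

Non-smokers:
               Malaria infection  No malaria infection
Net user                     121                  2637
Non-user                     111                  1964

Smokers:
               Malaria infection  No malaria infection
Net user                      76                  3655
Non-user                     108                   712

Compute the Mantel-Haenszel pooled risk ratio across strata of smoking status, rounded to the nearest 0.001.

RR_MH = Σ(aᵢ·n₀ᵢ/nᵢ) / Σ(cᵢ·n₁ᵢ/nᵢ), with n₁ᵢ = aᵢ+bᵢ (exposed), n₀ᵢ = cᵢ+dᵢ (unexposed), nᵢ = n₁ᵢ+n₀ᵢ.
Stratum 1 (Non-smokers): n₁ = 2758, n₀ = 2075, n = 4833; a·n₀/n = 121·2075/4833 = 51.9501; c·n₁/n = 111·2758/4833 = 63.3433
Stratum 2 (Smokers): n₁ = 3731, n₀ = 820, n = 4551; a·n₀/n = 76·820/4551 = 13.6937; c·n₁/n = 108·3731/4551 = 88.5405
RR_MH = (51.9501 + 13.6937) / (63.3433 + 88.5405) = 65.6438 / 151.8838 = 0.43220

0.432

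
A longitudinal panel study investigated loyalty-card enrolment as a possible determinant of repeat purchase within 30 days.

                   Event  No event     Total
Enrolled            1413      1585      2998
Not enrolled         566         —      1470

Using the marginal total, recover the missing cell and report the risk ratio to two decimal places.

The missing cell is in the unexposed row: 1470 − 566 = 904.
So a = 1413, b = 1585, c = 566, d = 904.
RR = [a/(a+b)] / [c/(c+d)] = (1413/2998) / (566/1470) = 0.47131/0.38503 = 1.22408

1.22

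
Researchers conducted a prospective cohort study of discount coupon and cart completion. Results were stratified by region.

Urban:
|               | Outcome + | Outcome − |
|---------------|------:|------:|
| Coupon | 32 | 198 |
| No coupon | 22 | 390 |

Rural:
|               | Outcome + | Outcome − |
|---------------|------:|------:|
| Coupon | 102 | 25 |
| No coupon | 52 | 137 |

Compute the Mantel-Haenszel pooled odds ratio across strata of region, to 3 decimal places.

5.841

OR_MH = Σ(aᵢdᵢ/nᵢ) / Σ(bᵢcᵢ/nᵢ), where nᵢ is the stratum total.
Stratum 1 (Urban): n = 642; a·d/n = 32·390/642 = 19.4393; b·c/n = 198·22/642 = 6.7850
Stratum 2 (Rural): n = 316; a·d/n = 102·137/316 = 44.2215; b·c/n = 25·52/316 = 4.1139
OR_MH = (19.4393 + 44.2215) / (6.7850 + 4.1139) = 63.6608 / 10.8990 = 5.84099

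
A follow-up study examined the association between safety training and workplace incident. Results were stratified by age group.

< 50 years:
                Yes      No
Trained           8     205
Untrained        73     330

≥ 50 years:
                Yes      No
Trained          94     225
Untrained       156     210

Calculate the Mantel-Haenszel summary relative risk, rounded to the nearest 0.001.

0.567

RR_MH = Σ(aᵢ·n₀ᵢ/nᵢ) / Σ(cᵢ·n₁ᵢ/nᵢ), with n₁ᵢ = aᵢ+bᵢ (exposed), n₀ᵢ = cᵢ+dᵢ (unexposed), nᵢ = n₁ᵢ+n₀ᵢ.
Stratum 1 (< 50 years): n₁ = 213, n₀ = 403, n = 616; a·n₀/n = 8·403/616 = 5.2338; c·n₁/n = 73·213/616 = 25.2419
Stratum 2 (≥ 50 years): n₁ = 319, n₀ = 366, n = 685; a·n₀/n = 94·366/685 = 50.2248; c·n₁/n = 156·319/685 = 72.6482
RR_MH = (5.2338 + 50.2248) / (25.2419 + 72.6482) = 55.4586 / 97.8901 = 0.56654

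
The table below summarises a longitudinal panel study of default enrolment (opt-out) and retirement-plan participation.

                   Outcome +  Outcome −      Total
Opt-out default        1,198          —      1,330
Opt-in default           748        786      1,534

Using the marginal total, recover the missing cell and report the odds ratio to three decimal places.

The missing cell is in the exposed row: 1330 − 1198 = 132.
So a = 1198, b = 132, c = 748, d = 786.
OR = (a·d)/(b·c) = (1198 × 786) / (132 × 748) = 941628 / 98736 = 9.53683

9.537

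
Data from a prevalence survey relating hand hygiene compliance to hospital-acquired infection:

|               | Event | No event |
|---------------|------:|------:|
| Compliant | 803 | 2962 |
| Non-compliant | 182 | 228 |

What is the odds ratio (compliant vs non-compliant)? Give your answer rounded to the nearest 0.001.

Cells: a = 803, b = 2962, c = 182, d = 228.
OR = (a·d)/(b·c) = (803 × 228) / (2962 × 182) = 183084 / 539084 = 0.33962
Exposure is associated with lower odds of hospital-acquired infection (OR = 0.34 < 1).

0.340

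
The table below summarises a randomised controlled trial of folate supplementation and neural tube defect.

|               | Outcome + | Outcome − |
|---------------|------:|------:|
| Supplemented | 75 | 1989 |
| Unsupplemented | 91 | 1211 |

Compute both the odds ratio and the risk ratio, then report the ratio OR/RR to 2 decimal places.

Cells: a = 75, b = 1989, c = 91, d = 1211.
OR = (75·1211)/(1989·91) = 90825/180999 = 0.50180
Risk in exposed = 75/2064 = 0.03634; risk in unexposed = 91/1302 = 0.06989; RR = 0.51990
OR/RR = 0.50180 / 0.51990 = 0.96518
The outcome is rare in both groups, so OR ≈ RR (ratio near 1).

0.97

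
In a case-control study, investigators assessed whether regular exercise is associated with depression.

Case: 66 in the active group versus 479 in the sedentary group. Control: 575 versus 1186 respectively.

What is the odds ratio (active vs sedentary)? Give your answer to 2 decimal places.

0.28

From the description: a = 66, b = 575, c = 479, d = 1186.
OR = (a·d)/(b·c) = (66 × 1186) / (575 × 479) = 78276 / 275425 = 0.28420
Exposure is associated with lower odds of depression (OR = 0.28 < 1).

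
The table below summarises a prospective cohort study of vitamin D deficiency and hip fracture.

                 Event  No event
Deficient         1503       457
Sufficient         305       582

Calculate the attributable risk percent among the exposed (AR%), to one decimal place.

55.2

Cells: a = 1503, b = 457, c = 305, d = 582.
Risk in exposed = 1503/1960 = 0.76684; risk in unexposed = 305/887 = 0.34386.
RR = 0.76684/0.34386 = 2.23011
AR% = (RR − 1)/RR × 100 = (2.23011 − 1)/2.23011 × 100 = 55.1592%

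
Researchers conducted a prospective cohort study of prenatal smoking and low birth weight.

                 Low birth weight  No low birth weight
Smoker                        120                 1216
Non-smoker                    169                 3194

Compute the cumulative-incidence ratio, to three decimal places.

Cells: a = 120, b = 1216, c = 169, d = 3194.
Risk in exposed = 120/1336 = 0.08982; risk in unexposed = 169/3363 = 0.05025.
RR = 0.08982 / 0.05025 = 1.78737
The risk among the exposed is 1.79 times that among the unexposed.

1.787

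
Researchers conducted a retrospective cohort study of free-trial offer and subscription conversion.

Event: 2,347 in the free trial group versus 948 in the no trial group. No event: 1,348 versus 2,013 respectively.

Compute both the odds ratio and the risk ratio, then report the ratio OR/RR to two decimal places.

1.86

From the description: a = 2347, b = 1348, c = 948, d = 2013.
OR = (2347·2013)/(1348·948) = 4724511/1277904 = 3.69708
Risk in exposed = 2347/3695 = 0.63518; risk in unexposed = 948/2961 = 0.32016; RR = 1.98394
OR/RR = 3.69708 / 1.98394 = 1.86350
The outcome is not rare, so the OR lies further from 1 than the RR.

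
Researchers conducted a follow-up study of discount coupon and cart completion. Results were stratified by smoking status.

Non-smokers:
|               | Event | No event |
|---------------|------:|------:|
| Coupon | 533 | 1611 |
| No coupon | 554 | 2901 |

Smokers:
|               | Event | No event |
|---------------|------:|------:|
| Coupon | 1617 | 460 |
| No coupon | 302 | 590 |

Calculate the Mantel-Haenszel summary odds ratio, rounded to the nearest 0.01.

2.90

OR_MH = Σ(aᵢdᵢ/nᵢ) / Σ(bᵢcᵢ/nᵢ), where nᵢ is the stratum total.
Stratum 1 (Non-smokers): n = 5599; a·d/n = 533·2901/5599 = 276.1624; b·c/n = 1611·554/5599 = 159.4024
Stratum 2 (Smokers): n = 2969; a·d/n = 1617·590/2969 = 321.3304; b·c/n = 460·302/2969 = 46.7902
OR_MH = (276.1624 + 321.3304) / (159.4024 + 46.7902) = 597.4928 / 206.1926 = 2.89774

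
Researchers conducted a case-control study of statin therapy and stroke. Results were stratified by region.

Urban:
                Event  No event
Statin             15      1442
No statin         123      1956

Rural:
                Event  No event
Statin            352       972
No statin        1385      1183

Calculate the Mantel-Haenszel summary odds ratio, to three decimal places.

OR_MH = Σ(aᵢdᵢ/nᵢ) / Σ(bᵢcᵢ/nᵢ), where nᵢ is the stratum total.
Stratum 1 (Urban): n = 3536; a·d/n = 15·1956/3536 = 8.2975; b·c/n = 1442·123/3536 = 50.1601
Stratum 2 (Rural): n = 3892; a·d/n = 352·1183/3892 = 106.9928; b·c/n = 972·1385/3892 = 345.8941
OR_MH = (8.2975 + 106.9928) / (50.1601 + 345.8941) = 115.2903 / 396.0542 = 0.29110

0.291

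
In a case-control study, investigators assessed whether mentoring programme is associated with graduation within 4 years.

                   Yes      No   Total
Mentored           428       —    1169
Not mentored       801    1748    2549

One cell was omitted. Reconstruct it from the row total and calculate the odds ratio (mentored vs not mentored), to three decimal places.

1.260

The missing cell is in the exposed row: 1169 − 428 = 741.
So a = 428, b = 741, c = 801, d = 1748.
OR = (a·d)/(b·c) = (428 × 1748) / (741 × 801) = 748144 / 593541 = 1.26048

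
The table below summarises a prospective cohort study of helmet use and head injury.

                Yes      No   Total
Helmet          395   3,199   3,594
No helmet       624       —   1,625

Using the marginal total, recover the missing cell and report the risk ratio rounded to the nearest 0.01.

0.29

The missing cell is in the unexposed row: 1625 − 624 = 1001.
So a = 395, b = 3199, c = 624, d = 1001.
RR = [a/(a+b)] / [c/(c+d)] = (395/3594) / (624/1625) = 0.10991/0.38400 = 0.28621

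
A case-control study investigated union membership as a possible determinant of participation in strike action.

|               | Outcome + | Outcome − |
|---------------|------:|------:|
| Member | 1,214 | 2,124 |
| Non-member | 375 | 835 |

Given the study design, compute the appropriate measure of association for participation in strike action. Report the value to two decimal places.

Cells: a = 1214, b = 2124, c = 375, d = 835.
This is a case-control study: participants were sampled on outcome status, so risks in the source population cannot be estimated directly — relative risk is not valid here. The odds ratio is the appropriate measure.
OR = (a·d)/(b·c) = (1214 × 835) / (2124 × 375) = 1013690 / 796500 = 1.27268

1.27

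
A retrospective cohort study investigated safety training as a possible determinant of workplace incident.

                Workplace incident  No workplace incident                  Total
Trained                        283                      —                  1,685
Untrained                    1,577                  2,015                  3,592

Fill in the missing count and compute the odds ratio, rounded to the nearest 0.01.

The missing cell is in the exposed row: 1685 − 283 = 1402.
So a = 283, b = 1402, c = 1577, d = 2015.
OR = (a·d)/(b·c) = (283 × 2015) / (1402 × 1577) = 570245 / 2210954 = 0.25792

0.26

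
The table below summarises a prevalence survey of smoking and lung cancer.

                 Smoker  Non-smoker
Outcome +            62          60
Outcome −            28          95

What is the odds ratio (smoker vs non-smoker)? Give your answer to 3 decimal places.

Reading the table with exposure as columns: a = 62 (Smoker, case), b = 28 (Smoker, non-case), c = 60 (Non-smoker, case), d = 95.
OR = (a·d)/(b·c) = (62 × 95) / (28 × 60) = 5890 / 1680 = 3.50595
The odds of lung cancer are about 3.51 times as high in the smoker group.

3.506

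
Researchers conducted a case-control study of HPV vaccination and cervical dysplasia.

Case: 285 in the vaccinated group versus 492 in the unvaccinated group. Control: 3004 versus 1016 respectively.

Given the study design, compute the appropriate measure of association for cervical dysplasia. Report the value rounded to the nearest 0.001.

0.196

From the description: a = 285, b = 3004, c = 492, d = 1016.
This is a case-control study: participants were sampled on outcome status, so risks in the source population cannot be estimated directly — relative risk is not valid here. The odds ratio is the appropriate measure.
OR = (a·d)/(b·c) = (285 × 1016) / (3004 × 492) = 289560 / 1477968 = 0.19592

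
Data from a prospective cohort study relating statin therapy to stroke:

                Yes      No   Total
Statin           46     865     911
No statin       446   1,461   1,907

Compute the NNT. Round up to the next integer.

Risk in treated group = 46/911 = 0.05049; risk in control = 446/1907 = 0.23388.
Absolute risk reduction = 0.23388 − 0.05049 = 0.18338
NNT = 1 / ARR = 1 / 0.18338 = 5.453 → round up → 6

6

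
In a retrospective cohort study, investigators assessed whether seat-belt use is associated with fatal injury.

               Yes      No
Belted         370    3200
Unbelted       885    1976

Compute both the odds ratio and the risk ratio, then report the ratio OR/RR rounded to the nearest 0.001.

0.771

Cells: a = 370, b = 3200, c = 885, d = 1976.
OR = (370·1976)/(3200·885) = 731120/2832000 = 0.25816
Risk in exposed = 370/3570 = 0.10364; risk in unexposed = 885/2861 = 0.30933; RR = 0.33505
OR/RR = 0.25816 / 0.33505 = 0.77053
The outcome is not rare, so the OR lies further from 1 than the RR.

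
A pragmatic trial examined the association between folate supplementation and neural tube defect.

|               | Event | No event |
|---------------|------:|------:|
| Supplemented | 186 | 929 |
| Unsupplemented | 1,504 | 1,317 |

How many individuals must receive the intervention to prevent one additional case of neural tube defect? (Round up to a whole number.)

3

Risk in treated group = 186/1115 = 0.16682; risk in control = 1504/2821 = 0.53314.
Absolute risk reduction = 0.53314 − 0.16682 = 0.36633
NNT = 1 / ARR = 1 / 0.36633 = 2.730 → round up → 3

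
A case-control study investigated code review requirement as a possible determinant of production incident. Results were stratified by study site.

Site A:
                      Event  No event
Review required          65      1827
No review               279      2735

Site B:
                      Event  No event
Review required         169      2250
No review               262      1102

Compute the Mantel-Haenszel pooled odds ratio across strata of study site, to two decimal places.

OR_MH = Σ(aᵢdᵢ/nᵢ) / Σ(bᵢcᵢ/nᵢ), where nᵢ is the stratum total.
Stratum 1 (Site A): n = 4906; a·d/n = 65·2735/4906 = 36.2362; b·c/n = 1827·279/4906 = 103.8999
Stratum 2 (Site B): n = 3783; a·d/n = 169·1102/3783 = 49.2302; b·c/n = 2250·262/3783 = 155.8287
OR_MH = (36.2362 + 49.2302) / (103.8999 + 155.8287) = 85.4665 / 259.7286 = 0.32906

0.33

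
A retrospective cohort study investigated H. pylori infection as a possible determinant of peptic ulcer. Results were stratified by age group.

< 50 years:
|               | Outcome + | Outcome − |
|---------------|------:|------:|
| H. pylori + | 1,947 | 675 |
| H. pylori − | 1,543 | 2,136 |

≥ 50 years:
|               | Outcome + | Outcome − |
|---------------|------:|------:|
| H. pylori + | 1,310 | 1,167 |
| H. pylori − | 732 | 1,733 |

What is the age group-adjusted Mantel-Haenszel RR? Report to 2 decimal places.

RR_MH = Σ(aᵢ·n₀ᵢ/nᵢ) / Σ(cᵢ·n₁ᵢ/nᵢ), with n₁ᵢ = aᵢ+bᵢ (exposed), n₀ᵢ = cᵢ+dᵢ (unexposed), nᵢ = n₁ᵢ+n₀ᵢ.
Stratum 1 (< 50 years): n₁ = 2622, n₀ = 3679, n = 6301; a·n₀/n = 1947·3679/6301 = 1136.8057; c·n₁/n = 1543·2622/6301 = 642.0800
Stratum 2 (≥ 50 years): n₁ = 2477, n₀ = 2465, n = 4942; a·n₀/n = 1310·2465/4942 = 653.4096; c·n₁/n = 732·2477/4942 = 366.8887
RR_MH = (1136.8057 + 653.4096) / (642.0800 + 366.8887) = 1790.2153 / 1008.9687 = 1.77430

1.77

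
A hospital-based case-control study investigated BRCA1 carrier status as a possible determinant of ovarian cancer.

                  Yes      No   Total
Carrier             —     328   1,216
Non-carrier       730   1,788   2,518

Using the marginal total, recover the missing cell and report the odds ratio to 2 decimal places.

The missing cell is in the exposed row: 1216 − 328 = 888.
So a = 888, b = 328, c = 730, d = 1788.
OR = (a·d)/(b·c) = (888 × 1788) / (328 × 730) = 1587744 / 239440 = 6.63107

6.63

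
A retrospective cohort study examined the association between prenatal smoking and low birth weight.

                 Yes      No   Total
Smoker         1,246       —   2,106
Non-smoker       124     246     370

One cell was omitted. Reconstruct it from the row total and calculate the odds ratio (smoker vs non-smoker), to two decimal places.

The missing cell is in the exposed row: 2106 − 1246 = 860.
So a = 1246, b = 860, c = 124, d = 246.
OR = (a·d)/(b·c) = (1246 × 246) / (860 × 124) = 306516 / 106640 = 2.87431

2.87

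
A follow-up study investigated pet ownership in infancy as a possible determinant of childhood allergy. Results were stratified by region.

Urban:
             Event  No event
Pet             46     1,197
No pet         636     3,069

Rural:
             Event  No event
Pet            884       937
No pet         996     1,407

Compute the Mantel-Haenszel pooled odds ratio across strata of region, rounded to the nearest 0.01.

0.86

OR_MH = Σ(aᵢdᵢ/nᵢ) / Σ(bᵢcᵢ/nᵢ), where nᵢ is the stratum total.
Stratum 1 (Urban): n = 4948; a·d/n = 46·3069/4948 = 28.5315; b·c/n = 1197·636/4948 = 153.8585
Stratum 2 (Rural): n = 4224; a·d/n = 884·1407/4224 = 294.4574; b·c/n = 937·996/4224 = 220.9403
OR_MH = (28.5315 + 294.4574) / (153.8585 + 220.9403) = 322.9889 / 374.7989 = 0.86177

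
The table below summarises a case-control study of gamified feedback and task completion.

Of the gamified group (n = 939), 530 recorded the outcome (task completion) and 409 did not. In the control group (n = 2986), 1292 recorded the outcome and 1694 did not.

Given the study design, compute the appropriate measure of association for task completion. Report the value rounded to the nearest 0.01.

1.70

From the description: a = 530, b = 409, c = 1292, d = 1694.
This is a case-control study: participants were sampled on outcome status, so risks in the source population cannot be estimated directly — relative risk is not valid here. The odds ratio is the appropriate measure.
OR = (a·d)/(b·c) = (530 × 1694) / (409 × 1292) = 897820 / 528428 = 1.69904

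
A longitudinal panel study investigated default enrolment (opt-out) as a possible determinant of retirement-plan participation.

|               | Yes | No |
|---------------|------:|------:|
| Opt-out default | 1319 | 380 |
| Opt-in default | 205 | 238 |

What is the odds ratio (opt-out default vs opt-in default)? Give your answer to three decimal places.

4.030

Cells: a = 1319, b = 380, c = 205, d = 238.
OR = (a·d)/(b·c) = (1319 × 238) / (380 × 205) = 313922 / 77900 = 4.02981
The odds of retirement-plan participation are about 4.03 times as high in the opt-out default group.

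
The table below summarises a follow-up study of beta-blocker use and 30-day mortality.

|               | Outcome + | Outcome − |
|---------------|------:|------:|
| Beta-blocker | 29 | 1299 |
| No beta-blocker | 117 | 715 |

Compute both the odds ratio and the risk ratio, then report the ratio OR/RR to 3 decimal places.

0.879

Cells: a = 29, b = 1299, c = 117, d = 715.
OR = (29·715)/(1299·117) = 20735/151983 = 0.13643
Risk in exposed = 29/1328 = 0.02184; risk in unexposed = 117/832 = 0.14062; RR = 0.15529
OR/RR = 0.13643 / 0.15529 = 0.87856
The outcome is not rare, so the OR lies further from 1 than the RR.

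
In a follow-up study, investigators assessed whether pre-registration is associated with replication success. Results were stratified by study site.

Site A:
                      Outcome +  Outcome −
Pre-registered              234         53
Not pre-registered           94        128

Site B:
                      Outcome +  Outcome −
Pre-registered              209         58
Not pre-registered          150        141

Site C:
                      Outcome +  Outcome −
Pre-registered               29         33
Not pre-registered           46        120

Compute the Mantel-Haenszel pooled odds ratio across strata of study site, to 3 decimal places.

OR_MH = Σ(aᵢdᵢ/nᵢ) / Σ(bᵢcᵢ/nᵢ), where nᵢ is the stratum total.
Stratum 1 (Site A): n = 509; a·d/n = 234·128/509 = 58.8448; b·c/n = 53·94/509 = 9.7878
Stratum 2 (Site B): n = 558; a·d/n = 209·141/558 = 52.8118; b·c/n = 58·150/558 = 15.5914
Stratum 3 (Site C): n = 228; a·d/n = 29·120/228 = 15.2632; b·c/n = 33·46/228 = 6.6579
OR_MH = (58.8448 + 52.8118 + 15.2632) / (9.7878 + 15.5914 + 6.6579) = 126.9198 / 32.0371 = 3.96165

3.962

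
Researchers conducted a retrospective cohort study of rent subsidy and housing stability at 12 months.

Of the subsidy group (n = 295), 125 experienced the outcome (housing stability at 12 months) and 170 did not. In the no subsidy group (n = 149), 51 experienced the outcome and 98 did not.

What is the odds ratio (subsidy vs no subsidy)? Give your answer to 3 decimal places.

1.413

From the description: a = 125, b = 170, c = 51, d = 98.
OR = (a·d)/(b·c) = (125 × 98) / (170 × 51) = 12250 / 8670 = 1.41292
The odds of housing stability at 12 months are about 1.41 times as high in the subsidy group.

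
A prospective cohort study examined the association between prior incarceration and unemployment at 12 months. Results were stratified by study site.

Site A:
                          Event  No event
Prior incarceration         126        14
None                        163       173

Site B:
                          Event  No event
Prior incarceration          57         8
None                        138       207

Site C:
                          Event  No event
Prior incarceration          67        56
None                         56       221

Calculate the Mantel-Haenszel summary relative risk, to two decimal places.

2.11

RR_MH = Σ(aᵢ·n₀ᵢ/nᵢ) / Σ(cᵢ·n₁ᵢ/nᵢ), with n₁ᵢ = aᵢ+bᵢ (exposed), n₀ᵢ = cᵢ+dᵢ (unexposed), nᵢ = n₁ᵢ+n₀ᵢ.
Stratum 1 (Site A): n₁ = 140, n₀ = 336, n = 476; a·n₀/n = 126·336/476 = 88.9412; c·n₁/n = 163·140/476 = 47.9412
Stratum 2 (Site B): n₁ = 65, n₀ = 345, n = 410; a·n₀/n = 57·345/410 = 47.9634; c·n₁/n = 138·65/410 = 21.8780
Stratum 3 (Site C): n₁ = 123, n₀ = 277, n = 400; a·n₀/n = 67·277/400 = 46.3975; c·n₁/n = 56·123/400 = 17.2200
RR_MH = (88.9412 + 47.9634 + 46.3975) / (47.9412 + 21.8780 + 17.2200) = 183.3021 / 87.0392 = 2.10597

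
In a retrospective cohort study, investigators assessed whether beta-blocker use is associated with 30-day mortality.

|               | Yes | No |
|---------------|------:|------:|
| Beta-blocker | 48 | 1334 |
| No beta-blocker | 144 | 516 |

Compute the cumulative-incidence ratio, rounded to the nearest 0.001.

Cells: a = 48, b = 1334, c = 144, d = 516.
Risk in exposed = 48/1382 = 0.03473; risk in unexposed = 144/660 = 0.21818.
RR = 0.03473 / 0.21818 = 0.15919
The risk is 84% lower among the exposed than among the unexposed.

0.159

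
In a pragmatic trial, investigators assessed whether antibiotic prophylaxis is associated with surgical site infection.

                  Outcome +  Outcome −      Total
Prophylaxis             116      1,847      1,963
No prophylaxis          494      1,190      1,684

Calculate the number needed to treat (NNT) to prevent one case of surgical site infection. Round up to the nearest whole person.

Risk in treated group = 116/1963 = 0.05909; risk in control = 494/1684 = 0.29335.
Absolute risk reduction = 0.29335 − 0.05909 = 0.23426
NNT = 1 / ARR = 1 / 0.23426 = 4.269 → round up → 5

5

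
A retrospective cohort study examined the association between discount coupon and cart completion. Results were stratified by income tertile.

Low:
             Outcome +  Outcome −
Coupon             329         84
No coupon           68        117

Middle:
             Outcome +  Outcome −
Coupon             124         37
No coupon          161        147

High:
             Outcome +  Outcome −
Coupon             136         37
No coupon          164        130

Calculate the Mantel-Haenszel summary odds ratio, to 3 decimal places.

4.003

OR_MH = Σ(aᵢdᵢ/nᵢ) / Σ(bᵢcᵢ/nᵢ), where nᵢ is the stratum total.
Stratum 1 (Low): n = 598; a·d/n = 329·117/598 = 64.3696; b·c/n = 84·68/598 = 9.5518
Stratum 2 (Middle): n = 469; a·d/n = 124·147/469 = 38.8657; b·c/n = 37·161/469 = 12.7015
Stratum 3 (High): n = 467; a·d/n = 136·130/467 = 37.8587; b·c/n = 37·164/467 = 12.9936
OR_MH = (64.3696 + 38.8657 + 37.8587) / (9.5518 + 12.7015 + 12.9936) = 141.0939 / 35.2469 = 4.00302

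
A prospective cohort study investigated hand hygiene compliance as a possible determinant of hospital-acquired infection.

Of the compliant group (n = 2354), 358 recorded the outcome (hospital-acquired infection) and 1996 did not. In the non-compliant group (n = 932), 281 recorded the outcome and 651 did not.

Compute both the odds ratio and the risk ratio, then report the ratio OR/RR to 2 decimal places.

From the description: a = 358, b = 1996, c = 281, d = 651.
OR = (358·651)/(1996·281) = 233058/560876 = 0.41553
Risk in exposed = 358/2354 = 0.15208; risk in unexposed = 281/932 = 0.30150; RR = 0.50441
OR/RR = 0.41553 / 0.50441 = 0.82378
The outcome is not rare, so the OR lies further from 1 than the RR.

0.82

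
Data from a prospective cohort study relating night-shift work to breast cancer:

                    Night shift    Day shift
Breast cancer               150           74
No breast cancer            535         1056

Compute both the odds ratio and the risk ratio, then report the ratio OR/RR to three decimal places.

Reading the table with exposure as columns: a = 150 (Night shift, case), b = 535 (Night shift, non-case), c = 74 (Day shift, case), d = 1056.
OR = (150·1056)/(535·74) = 158400/39590 = 4.00101
Risk in exposed = 150/685 = 0.21898; risk in unexposed = 74/1130 = 0.06549; RR = 3.34385
OR/RR = 4.00101 / 3.34385 = 1.19653
The outcome is not rare, so the OR lies further from 1 than the RR.

1.197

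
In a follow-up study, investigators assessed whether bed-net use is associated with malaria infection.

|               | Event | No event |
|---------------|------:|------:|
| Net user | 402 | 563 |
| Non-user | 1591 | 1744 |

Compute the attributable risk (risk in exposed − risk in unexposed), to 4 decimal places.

-0.0605

Cells: a = 402, b = 563, c = 1591, d = 1744.
Risk in exposed = 402/965 = 0.416580; risk in unexposed = 1591/3335 = 0.477061.
Risk difference = 0.416580 − 0.477061 = -0.060481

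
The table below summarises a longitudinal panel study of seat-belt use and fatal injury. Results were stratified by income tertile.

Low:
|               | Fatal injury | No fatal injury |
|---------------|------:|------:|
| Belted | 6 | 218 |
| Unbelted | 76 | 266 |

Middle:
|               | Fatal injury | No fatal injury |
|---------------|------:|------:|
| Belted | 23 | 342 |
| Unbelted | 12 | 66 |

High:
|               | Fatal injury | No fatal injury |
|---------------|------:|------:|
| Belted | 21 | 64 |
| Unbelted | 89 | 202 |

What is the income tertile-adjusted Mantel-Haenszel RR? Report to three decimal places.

RR_MH = Σ(aᵢ·n₀ᵢ/nᵢ) / Σ(cᵢ·n₁ᵢ/nᵢ), with n₁ᵢ = aᵢ+bᵢ (exposed), n₀ᵢ = cᵢ+dᵢ (unexposed), nᵢ = n₁ᵢ+n₀ᵢ.
Stratum 1 (Low): n₁ = 224, n₀ = 342, n = 566; a·n₀/n = 6·342/566 = 3.6254; c·n₁/n = 76·224/566 = 30.0777
Stratum 2 (Middle): n₁ = 365, n₀ = 78, n = 443; a·n₀/n = 23·78/443 = 4.0497; c·n₁/n = 12·365/443 = 9.8871
Stratum 3 (High): n₁ = 85, n₀ = 291, n = 376; a·n₀/n = 21·291/376 = 16.2527; c·n₁/n = 89·85/376 = 20.1197
RR_MH = (3.6254 + 4.0497 + 16.2527) / (30.0777 + 9.8871 + 20.1197) = 23.9278 / 60.0846 = 0.39823

0.398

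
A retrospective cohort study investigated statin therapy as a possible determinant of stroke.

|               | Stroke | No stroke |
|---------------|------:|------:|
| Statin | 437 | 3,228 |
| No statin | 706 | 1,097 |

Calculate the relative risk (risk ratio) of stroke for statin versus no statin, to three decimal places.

Cells: a = 437, b = 3228, c = 706, d = 1097.
Risk in exposed = 437/3665 = 0.11924; risk in unexposed = 706/1803 = 0.39157.
RR = 0.11924 / 0.39157 = 0.30451
The risk is 70% lower among the exposed than among the unexposed.

0.305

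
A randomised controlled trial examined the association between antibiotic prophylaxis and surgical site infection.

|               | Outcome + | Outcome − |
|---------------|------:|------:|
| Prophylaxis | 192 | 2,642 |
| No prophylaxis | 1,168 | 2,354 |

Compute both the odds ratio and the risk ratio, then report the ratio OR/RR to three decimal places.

Cells: a = 192, b = 2642, c = 1168, d = 2354.
OR = (192·2354)/(2642·1168) = 451968/3085856 = 0.14646
Risk in exposed = 192/2834 = 0.06775; risk in unexposed = 1168/3522 = 0.33163; RR = 0.20429
OR/RR = 0.14646 / 0.20429 = 0.71694
The outcome is not rare, so the OR lies further from 1 than the RR.

0.717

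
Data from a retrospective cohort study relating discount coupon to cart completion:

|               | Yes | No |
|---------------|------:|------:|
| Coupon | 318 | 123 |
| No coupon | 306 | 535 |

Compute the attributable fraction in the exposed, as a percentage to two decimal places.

49.54

Cells: a = 318, b = 123, c = 306, d = 535.
Risk in exposed = 318/441 = 0.72109; risk in unexposed = 306/841 = 0.36385.
RR = 0.72109/0.36385 = 1.98181
AR% = (RR − 1)/RR × 100 = (1.98181 − 1)/1.98181 × 100 = 49.5412%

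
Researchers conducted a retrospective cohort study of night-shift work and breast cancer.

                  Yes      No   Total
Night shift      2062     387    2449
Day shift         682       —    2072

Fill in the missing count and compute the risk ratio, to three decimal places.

The missing cell is in the unexposed row: 2072 − 682 = 1390.
So a = 2062, b = 387, c = 682, d = 1390.
RR = [a/(a+b)] / [c/(c+d)] = (2062/2449) / (682/2072) = 0.84198/0.32915 = 2.55803

2.558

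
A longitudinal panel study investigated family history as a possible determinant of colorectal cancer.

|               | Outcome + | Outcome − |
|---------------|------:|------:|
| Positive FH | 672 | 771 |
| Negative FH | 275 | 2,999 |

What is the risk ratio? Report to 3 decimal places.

5.544

Cells: a = 672, b = 771, c = 275, d = 2999.
Risk in exposed = 672/1443 = 0.46570; risk in unexposed = 275/3274 = 0.08400.
RR = 0.46570 / 0.08400 = 5.54433
The risk among the exposed is 5.54 times that among the unexposed.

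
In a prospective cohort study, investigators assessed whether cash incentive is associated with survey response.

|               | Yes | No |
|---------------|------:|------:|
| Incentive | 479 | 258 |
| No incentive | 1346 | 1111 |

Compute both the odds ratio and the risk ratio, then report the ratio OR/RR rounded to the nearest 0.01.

Cells: a = 479, b = 258, c = 1346, d = 1111.
OR = (479·1111)/(258·1346) = 532169/347268 = 1.53244
Risk in exposed = 479/737 = 0.64993; risk in unexposed = 1346/2457 = 0.54782; RR = 1.18639
OR/RR = 1.53244 / 1.18639 = 1.29169
The outcome is not rare, so the OR lies further from 1 than the RR.

1.29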